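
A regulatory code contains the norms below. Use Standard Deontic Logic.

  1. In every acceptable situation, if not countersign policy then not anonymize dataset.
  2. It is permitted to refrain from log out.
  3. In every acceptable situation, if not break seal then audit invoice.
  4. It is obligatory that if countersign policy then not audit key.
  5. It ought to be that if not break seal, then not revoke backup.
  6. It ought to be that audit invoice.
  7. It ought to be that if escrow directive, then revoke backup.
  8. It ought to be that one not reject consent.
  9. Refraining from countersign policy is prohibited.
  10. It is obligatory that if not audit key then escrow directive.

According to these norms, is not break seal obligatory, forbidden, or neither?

Forbidden

Premise 9, F(¬countersign_policy), is equivalent to O(countersign_policy).
With premise 4, O(countersign_policy → ¬audit_key), the K-axiom yields O(¬audit_key).
From O(¬audit_key) and premise 10, O(¬audit_key → escrow_directive), we obtain O(escrow_directive).
Applying K to premise 7 (O(escrow_directive → revoke_backup)) and O(escrow_directive) yields O(revoke_backup).
Premise 5 is O(¬break_seal → ¬revoke_backup); contrapositively O(revoke_backup → break_seal). Since O(revoke_backup) holds, K gives O(break_seal).
Premises 1, 2, 3, 6, 8 do not contribute to this derivation.
Thus O(break_seal), which is F(¬break_seal): ¬break_seal is forbidden.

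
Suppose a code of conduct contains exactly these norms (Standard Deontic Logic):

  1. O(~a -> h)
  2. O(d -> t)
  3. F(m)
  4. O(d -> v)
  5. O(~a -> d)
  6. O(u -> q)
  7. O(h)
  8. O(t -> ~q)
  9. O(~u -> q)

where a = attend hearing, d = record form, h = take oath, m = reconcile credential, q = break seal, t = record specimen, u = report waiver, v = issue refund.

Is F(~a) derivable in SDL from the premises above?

Premises 9 and 6 cover both cases: O(~u -> q) and O(u -> q). Since ~u ∨ u is a tautology, O(q) follows.
Premise 8, O(t -> ~q), contraposes to O(q -> ~t); with O(q) we get O(~t).
The contrapositive of premise 2 (O(d -> t)) is O(~t -> ~d), and O(~t) is already established, so O(~d).
The contrapositive of premise 5 (O(~a -> d)) is O(~d -> a), and O(~d) is already established, so O(a).
Premises 1, 3, 4, 7 do not contribute to this derivation.
So O(a) holds, i.e. F(~a). The claim follows.

Yes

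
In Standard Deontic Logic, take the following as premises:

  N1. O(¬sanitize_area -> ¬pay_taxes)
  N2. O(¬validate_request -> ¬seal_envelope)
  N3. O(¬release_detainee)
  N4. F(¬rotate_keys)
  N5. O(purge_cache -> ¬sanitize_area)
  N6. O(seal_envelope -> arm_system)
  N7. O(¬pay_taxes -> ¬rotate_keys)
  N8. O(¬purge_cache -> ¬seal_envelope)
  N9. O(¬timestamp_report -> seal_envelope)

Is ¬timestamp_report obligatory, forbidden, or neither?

F(¬rotate_keys) at premise 4 means O(rotate_keys).
The contrapositive of premise 7 (O(¬pay_taxes -> ¬rotate_keys)) is O(rotate_keys -> pay_taxes), and O(rotate_keys) is already established, so O(pay_taxes).
Premise 1 is O(¬sanitize_area -> ¬pay_taxes); contrapositively O(pay_taxes -> sanitize_area). Since O(pay_taxes) holds, K gives O(sanitize_area).
Premise 5 is O(purge_cache -> ¬sanitize_area); contrapositively O(sanitize_area -> ¬purge_cache). Since O(sanitize_area) holds, K gives O(¬purge_cache).
From O(¬purge_cache) and premise 8, O(¬purge_cache -> ¬seal_envelope), we obtain O(¬seal_envelope).
Premise 9 is O(¬timestamp_report -> seal_envelope); contrapositively O(¬seal_envelope -> timestamp_report). Since O(¬seal_envelope) holds, K gives O(timestamp_report).
Premises 2, 3, 6 do not contribute to this derivation.
Thus O(timestamp_report), which is F(¬timestamp_report): ¬timestamp_report is forbidden.

Forbidden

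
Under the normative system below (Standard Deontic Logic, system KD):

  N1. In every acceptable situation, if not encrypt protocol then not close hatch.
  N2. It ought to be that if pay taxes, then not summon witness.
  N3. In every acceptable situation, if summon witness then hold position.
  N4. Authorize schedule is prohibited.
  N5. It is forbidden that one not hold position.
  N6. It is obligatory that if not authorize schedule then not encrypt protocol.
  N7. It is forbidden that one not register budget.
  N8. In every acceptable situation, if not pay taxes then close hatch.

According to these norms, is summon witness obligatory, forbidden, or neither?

Forbidden

Premise 4, F(authorize_schedule), is equivalent to O(¬authorize_schedule).
With premise 6, O(¬authorize_schedule → ¬encrypt_protocol), the K-axiom yields O(¬encrypt_protocol).
From O(¬encrypt_protocol) and premise 1, O(¬encrypt_protocol → ¬close_hatch), we obtain O(¬close_hatch).
The contrapositive of premise 8 (O(¬pay_taxes → close_hatch)) is O(¬close_hatch → pay_taxes), and O(¬close_hatch) is already established, so O(pay_taxes).
Premise 2 is O(pay_taxes → ¬summon_witness); since O(pay_taxes), deontic closure gives O(¬summon_witness).
Premises 3, 5, 7 do not contribute to this derivation.
Thus O(¬summon_witness), which is F(summon_witness): summon_witness is forbidden.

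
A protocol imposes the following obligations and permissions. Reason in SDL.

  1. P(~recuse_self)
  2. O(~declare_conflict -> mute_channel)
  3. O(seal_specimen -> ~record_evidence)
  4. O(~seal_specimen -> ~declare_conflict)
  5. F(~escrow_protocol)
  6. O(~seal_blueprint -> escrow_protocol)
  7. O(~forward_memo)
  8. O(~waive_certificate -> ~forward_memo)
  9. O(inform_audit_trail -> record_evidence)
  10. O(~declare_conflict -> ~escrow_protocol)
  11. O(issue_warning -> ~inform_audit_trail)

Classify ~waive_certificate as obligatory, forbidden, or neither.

Premise 8 is O(~waive_certificate -> ~forward_memo); even if O(~forward_memo) held, inferring O(~waive_certificate) would be affirming the consequent — invalid.
No premise or chain of K-axiom applications forces O(~waive_certificate), and none forces O(waive_certificate). So ~waive_certificate is neither obligatory nor forbidden under these norms.

Neither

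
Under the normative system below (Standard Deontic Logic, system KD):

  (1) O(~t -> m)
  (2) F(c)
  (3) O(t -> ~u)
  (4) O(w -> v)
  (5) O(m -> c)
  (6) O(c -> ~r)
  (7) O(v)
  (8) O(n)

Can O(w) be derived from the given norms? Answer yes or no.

Premise 4 is O(w -> v); even if O(v) held, inferring O(w) would be affirming the consequent — invalid.
No other premise forces O(w). An ideal world satisfying every premise can still have w false, so O(w) is not derivable.

No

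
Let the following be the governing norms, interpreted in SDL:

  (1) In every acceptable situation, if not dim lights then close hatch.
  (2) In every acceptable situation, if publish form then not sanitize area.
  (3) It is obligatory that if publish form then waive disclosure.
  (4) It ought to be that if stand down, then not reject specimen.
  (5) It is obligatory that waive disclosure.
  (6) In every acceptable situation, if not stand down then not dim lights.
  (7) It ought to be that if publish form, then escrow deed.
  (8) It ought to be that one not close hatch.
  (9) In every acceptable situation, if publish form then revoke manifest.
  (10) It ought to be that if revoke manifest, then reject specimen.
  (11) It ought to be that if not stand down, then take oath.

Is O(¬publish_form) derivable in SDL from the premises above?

From premise 8 we have O(¬close_hatch).
The contrapositive of premise 1 (O(¬dim_lights → close_hatch)) is O(¬close_hatch → dim_lights), and O(¬close_hatch) is already established, so O(dim_lights).
Premise 6, O(¬stand_down → ¬dim_lights), contraposes to O(dim_lights → stand_down); with O(dim_lights) we get O(stand_down).
Premise 4 is O(stand_down → ¬reject_specimen); since O(stand_down), deontic closure gives O(¬reject_specimen).
Premise 10, O(revoke_manifest → reject_specimen), contraposes to O(¬reject_specimen → ¬revoke_manifest); with O(¬reject_specimen) we get O(¬revoke_manifest).
The contrapositive of premise 9 (O(publish_form → revoke_manifest)) is O(¬revoke_manifest → ¬publish_form), and O(¬revoke_manifest) is already established, so O(¬publish_form).
Premises 2, 3, 5, 7, 11 do not contribute to this derivation.
So O(¬publish_form) follows.

Yes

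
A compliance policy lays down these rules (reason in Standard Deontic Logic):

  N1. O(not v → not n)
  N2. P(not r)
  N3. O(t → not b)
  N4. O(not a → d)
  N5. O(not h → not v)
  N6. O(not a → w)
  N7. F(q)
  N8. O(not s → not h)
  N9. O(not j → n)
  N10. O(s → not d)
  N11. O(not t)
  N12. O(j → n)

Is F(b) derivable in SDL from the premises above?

Premise 3 is O(t → not b), but O(t) is not derivable from the premises, so it does not yield O(not b).
No other premise forces O(not b). An ideal world satisfying every premise can still have b true, so F(b) is not derivable.

No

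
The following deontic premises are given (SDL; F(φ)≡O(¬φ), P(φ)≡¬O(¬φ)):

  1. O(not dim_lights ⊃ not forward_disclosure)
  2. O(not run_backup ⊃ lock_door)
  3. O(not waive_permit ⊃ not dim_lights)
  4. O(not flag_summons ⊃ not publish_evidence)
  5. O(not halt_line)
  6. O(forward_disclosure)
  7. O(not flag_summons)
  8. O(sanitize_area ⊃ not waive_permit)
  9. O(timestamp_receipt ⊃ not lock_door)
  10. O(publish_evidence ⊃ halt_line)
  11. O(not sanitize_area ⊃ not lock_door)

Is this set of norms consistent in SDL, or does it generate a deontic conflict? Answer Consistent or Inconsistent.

Premise 10 is O(publish_evidence ⊃ halt_line), but O(publish_evidence) is not derivable from the premises, so it does not yield O(halt_line).
So O(halt_line) is not derivable, and the apparent clash with O(not halt_line) does not arise.
A world satisfying every obligation exists (e.g. dim_lights=true, flag_summons=false, forward_disclosure=true, halt_line=false, lock_door=false, publish_evidence=false, run_backup=true, sanitize_area=false, timestamp_receipt=false, waive_permit=true); no atom is both obligatory and forbidden, so the set is consistent.

Consistent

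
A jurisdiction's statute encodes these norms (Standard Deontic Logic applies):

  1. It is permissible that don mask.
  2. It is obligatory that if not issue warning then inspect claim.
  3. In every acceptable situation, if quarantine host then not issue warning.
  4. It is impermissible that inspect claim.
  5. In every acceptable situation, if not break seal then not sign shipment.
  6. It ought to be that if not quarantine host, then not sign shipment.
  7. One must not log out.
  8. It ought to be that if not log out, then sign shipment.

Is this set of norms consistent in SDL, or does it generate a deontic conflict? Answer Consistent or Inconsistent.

Inconsistent

Premise 4, F(inspect_claim), is equivalent to O(¬inspect_claim).
Premise 2, O(¬issue_warning → inspect_claim), contraposes to O(¬inspect_claim → issue_warning); with O(¬inspect_claim) we get O(issue_warning).
Premise 3 is O(quarantine_host → ¬issue_warning); contrapositively O(issue_warning → ¬quarantine_host). Since O(issue_warning) holds, K gives O(¬quarantine_host).
Applying K to premise 6 (O(¬quarantine_host → ¬sign_shipment)) and O(¬quarantine_host) yields O(¬sign_shipment).
The contrapositive of premise 8 (O(¬log_out → sign_shipment)) is O(¬sign_shipment → log_out), and O(¬sign_shipment) is already established, so O(log_out).
However, F(log_out) at premise 7 amounts to O(¬log_out).
We now have both O(log_out) and O(¬log_out) — log_out is simultaneously obligatory and forbidden, violating the D-axiom.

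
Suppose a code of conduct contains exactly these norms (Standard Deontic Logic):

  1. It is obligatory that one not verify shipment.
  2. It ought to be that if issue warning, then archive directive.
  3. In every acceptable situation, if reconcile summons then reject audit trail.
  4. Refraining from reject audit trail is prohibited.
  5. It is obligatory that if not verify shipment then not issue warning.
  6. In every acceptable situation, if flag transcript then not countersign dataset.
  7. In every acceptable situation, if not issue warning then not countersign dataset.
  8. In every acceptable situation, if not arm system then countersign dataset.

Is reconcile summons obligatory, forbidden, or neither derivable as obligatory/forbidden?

Neither

Premise 3 is O(reconcile_summons → reject_audit_trail); even if O(reject_audit_trail) held, inferring O(reconcile_summons) would be affirming the consequent — invalid.
No premise or chain of K-axiom applications forces O(reconcile_summons), and none forces O(¬reconcile_summons). So reconcile_summons is neither obligatory nor forbidden under these norms.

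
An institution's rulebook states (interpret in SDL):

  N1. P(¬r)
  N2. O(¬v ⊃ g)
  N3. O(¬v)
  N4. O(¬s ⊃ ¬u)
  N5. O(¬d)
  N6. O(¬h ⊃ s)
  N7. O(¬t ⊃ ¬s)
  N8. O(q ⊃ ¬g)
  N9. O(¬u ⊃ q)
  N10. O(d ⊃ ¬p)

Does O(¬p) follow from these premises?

Premise 10 is O(d ⊃ ¬p), but O(d) is not derivable from the premises, so it does not yield O(¬p).
No other premise forces O(¬p). An ideal world satisfying every premise can still have ¬p false, so O(¬p) is not derivable.

No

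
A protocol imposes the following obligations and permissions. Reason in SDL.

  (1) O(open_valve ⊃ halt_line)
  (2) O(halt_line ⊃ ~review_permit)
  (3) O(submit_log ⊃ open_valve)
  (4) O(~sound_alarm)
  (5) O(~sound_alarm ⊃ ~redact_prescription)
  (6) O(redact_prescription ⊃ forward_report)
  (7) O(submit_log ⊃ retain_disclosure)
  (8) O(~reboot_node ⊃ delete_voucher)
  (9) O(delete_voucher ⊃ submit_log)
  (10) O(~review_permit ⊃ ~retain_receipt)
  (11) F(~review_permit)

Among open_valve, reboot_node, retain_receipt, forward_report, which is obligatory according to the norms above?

Premise 11, F(~review_permit), is equivalent to O(review_permit).
Premise 2 is O(halt_line ⊃ ~review_permit); contrapositively O(review_permit ⊃ ~halt_line). Since O(review_permit) holds, K gives O(~halt_line).
Premise 1, O(open_valve ⊃ halt_line), contraposes to O(~halt_line ⊃ ~open_valve); with O(~halt_line) we get O(~open_valve).
Premise 3, O(submit_log ⊃ open_valve), contraposes to O(~open_valve ⊃ ~submit_log); with O(~open_valve) we get O(~submit_log).
The contrapositive of premise 9 (O(delete_voucher ⊃ submit_log)) is O(~submit_log ⊃ ~delete_voucher), and O(~submit_log) is already established, so O(~delete_voucher).
Premise 8, O(~reboot_node ⊃ delete_voucher), contraposes to O(~delete_voucher ⊃ reboot_node); with O(~delete_voucher) we get O(reboot_node).
So O(reboot_node) holds — reboot_node is obligatory. None of the other listed options is made obligatory by any chain of premises.

reboot_node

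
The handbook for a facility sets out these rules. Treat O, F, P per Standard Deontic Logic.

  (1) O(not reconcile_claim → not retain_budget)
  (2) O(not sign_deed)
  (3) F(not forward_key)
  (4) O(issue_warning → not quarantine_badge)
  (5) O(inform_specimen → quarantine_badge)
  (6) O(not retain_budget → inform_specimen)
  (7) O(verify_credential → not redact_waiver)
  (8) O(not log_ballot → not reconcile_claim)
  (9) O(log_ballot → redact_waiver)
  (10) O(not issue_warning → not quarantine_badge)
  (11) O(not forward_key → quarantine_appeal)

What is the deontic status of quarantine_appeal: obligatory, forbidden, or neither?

Neither

Premise 11 is O(not forward_key → quarantine_appeal), but O(not forward_key) is not derivable from the premises, so it does not yield O(quarantine_appeal).
No premise or chain of K-axiom applications forces O(quarantine_appeal), and none forces O(not quarantine_appeal). So quarantine_appeal is neither obligatory nor forbidden under these norms.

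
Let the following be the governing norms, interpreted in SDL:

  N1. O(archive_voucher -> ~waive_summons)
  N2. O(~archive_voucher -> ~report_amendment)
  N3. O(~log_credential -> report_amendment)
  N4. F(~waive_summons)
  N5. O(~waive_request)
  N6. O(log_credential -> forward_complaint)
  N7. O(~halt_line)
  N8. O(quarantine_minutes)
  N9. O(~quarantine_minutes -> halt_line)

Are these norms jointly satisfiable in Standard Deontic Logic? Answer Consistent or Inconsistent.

Consistent

Premise 9 is O(~quarantine_minutes -> halt_line), but O(~quarantine_minutes) is not derivable from the premises, so it does not yield O(halt_line).
So O(halt_line) is not derivable, and the apparent clash with O(~halt_line) does not arise.
A world satisfying every obligation exists (e.g. archive_voucher=false, forward_complaint=true, halt_line=false, log_credential=true, quarantine_minutes=true, report_amendment=false, waive_request=false, waive_summons=true); no atom is both obligatory and forbidden, so the set is consistent.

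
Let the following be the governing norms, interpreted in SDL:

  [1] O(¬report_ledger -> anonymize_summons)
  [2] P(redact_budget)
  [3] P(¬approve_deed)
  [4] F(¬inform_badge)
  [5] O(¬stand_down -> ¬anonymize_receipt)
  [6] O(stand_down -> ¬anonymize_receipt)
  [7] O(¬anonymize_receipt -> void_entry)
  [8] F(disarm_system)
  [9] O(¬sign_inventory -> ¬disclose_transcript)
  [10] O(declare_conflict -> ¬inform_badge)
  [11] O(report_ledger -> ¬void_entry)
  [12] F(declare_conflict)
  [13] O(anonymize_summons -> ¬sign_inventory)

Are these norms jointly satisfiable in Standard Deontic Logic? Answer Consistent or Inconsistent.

Consistent

Premise 10 is O(declare_conflict -> ¬inform_badge), but O(declare_conflict) is not derivable from the premises, so it does not yield O(¬inform_badge).
So O(¬inform_badge) is not derivable, and the apparent clash with O(inform_badge) does not arise.
A world satisfying every obligation exists (e.g. anonymize_receipt=false, anonymize_summons=true, approve_deed=false, declare_conflict=false, disarm_system=false, disclose_transcript=false, inform_badge=true, redact_budget=false, report_ledger=false, sign_inventory=false, stand_down=false, void_entry=true); no atom is both obligatory and forbidden, so the set is consistent.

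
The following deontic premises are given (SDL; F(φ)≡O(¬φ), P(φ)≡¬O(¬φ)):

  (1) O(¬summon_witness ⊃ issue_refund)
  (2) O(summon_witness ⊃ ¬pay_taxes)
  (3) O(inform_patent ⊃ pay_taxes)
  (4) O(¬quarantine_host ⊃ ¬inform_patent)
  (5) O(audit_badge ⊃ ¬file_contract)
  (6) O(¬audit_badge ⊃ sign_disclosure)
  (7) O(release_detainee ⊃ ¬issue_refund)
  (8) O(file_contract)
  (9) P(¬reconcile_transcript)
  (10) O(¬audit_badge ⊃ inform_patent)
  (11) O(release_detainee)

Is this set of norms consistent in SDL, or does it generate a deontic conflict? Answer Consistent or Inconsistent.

Inconsistent

Premise 11 gives O(release_detainee).
Applying K to premise 7 (O(release_detainee ⊃ ¬issue_refund)) and O(release_detainee) yields O(¬issue_refund).
Premise 1, O(¬summon_witness ⊃ issue_refund), contraposes to O(¬issue_refund ⊃ summon_witness); with O(¬issue_refund) we get O(summon_witness).
From O(summon_witness) and premise 2, O(summon_witness ⊃ ¬pay_taxes), we obtain O(¬pay_taxes).
Premise 3 is O(inform_patent ⊃ pay_taxes); contrapositively O(¬pay_taxes ⊃ ¬inform_patent). Since O(¬pay_taxes) holds, K gives O(¬inform_patent).
Premise 10, O(¬audit_badge ⊃ inform_patent), contraposes to O(¬inform_patent ⊃ audit_badge); with O(¬inform_patent) we get O(audit_badge).
Applying K to premise 5 (O(audit_badge ⊃ ¬file_contract)) and O(audit_badge) yields O(¬file_contract).
But premise 8 directly asserts O(file_contract).
We now have both O(¬file_contract) and O(file_contract) — file_contract is simultaneously obligatory and forbidden, violating the D-axiom.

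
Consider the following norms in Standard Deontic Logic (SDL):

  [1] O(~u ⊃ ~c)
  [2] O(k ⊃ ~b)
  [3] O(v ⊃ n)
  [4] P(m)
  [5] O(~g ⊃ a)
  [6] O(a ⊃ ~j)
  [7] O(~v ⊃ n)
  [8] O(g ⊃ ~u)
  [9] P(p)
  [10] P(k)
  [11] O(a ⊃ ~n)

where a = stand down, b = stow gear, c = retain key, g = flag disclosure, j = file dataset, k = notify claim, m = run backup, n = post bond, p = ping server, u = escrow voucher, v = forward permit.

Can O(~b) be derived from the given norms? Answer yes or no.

Premise 2 is O(k ⊃ ~b), but O(k) is not derivable from the premises (the permission P(k) asserts only ~O(~k), not O(k)), so it does not yield O(~b).
No other premise forces O(~b). An ideal world satisfying every premise can still have ~b false, so O(~b) is not derivable.

No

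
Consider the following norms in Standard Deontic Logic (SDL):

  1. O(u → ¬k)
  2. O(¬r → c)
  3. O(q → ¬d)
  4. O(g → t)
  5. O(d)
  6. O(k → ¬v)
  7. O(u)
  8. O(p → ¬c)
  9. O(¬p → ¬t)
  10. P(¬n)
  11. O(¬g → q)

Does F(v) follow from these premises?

Premise 6 is O(k → ¬v), but O(k) is not derivable from the premises, so it does not yield O(¬v).
No other premise forces O(¬v). An ideal world satisfying every premise can still have v true, so F(v) is not derivable.

No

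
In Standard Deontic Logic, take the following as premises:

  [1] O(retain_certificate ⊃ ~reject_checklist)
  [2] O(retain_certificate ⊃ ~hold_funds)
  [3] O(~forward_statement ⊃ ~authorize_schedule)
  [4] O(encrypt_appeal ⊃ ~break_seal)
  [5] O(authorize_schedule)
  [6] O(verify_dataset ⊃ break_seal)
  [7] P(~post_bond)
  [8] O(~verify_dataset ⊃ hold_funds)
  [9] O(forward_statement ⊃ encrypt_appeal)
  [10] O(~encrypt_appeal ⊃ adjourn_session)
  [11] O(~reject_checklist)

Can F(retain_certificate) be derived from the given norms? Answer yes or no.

Premise 5 gives O(authorize_schedule).
The contrapositive of premise 3 (O(~forward_statement ⊃ ~authorize_schedule)) is O(authorize_schedule ⊃ forward_statement), and O(authorize_schedule) is already established, so O(forward_statement).
Premise 9 is O(forward_statement ⊃ encrypt_appeal); since O(forward_statement), deontic closure gives O(encrypt_appeal).
Applying K to premise 4 (O(encrypt_appeal ⊃ ~break_seal)) and O(encrypt_appeal) yields O(~break_seal).
Premise 6 is O(verify_dataset ⊃ break_seal); contrapositively O(~break_seal ⊃ ~verify_dataset). Since O(~break_seal) holds, K gives O(~verify_dataset).
Applying K to premise 8 (O(~verify_dataset ⊃ hold_funds)) and O(~verify_dataset) yields O(hold_funds).
The contrapositive of premise 2 (O(retain_certificate ⊃ ~hold_funds)) is O(hold_funds ⊃ ~retain_certificate), and O(hold_funds) is already established, so O(~retain_certificate).
Premises 1, 7, 10, 11 do not contribute to this derivation.
So O(~retain_certificate) holds, i.e. F(retain_certificate). The claim follows.

Yes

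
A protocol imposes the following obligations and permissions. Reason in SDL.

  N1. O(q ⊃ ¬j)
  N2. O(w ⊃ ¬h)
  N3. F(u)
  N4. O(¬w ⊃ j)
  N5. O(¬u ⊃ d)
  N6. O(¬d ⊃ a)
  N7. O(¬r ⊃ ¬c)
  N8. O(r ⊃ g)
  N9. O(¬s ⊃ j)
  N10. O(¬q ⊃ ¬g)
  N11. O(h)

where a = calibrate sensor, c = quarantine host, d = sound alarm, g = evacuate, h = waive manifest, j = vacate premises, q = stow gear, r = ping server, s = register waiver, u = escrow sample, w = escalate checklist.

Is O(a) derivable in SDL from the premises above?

Premise 6 is O(¬d ⊃ a), but O(¬d) is not derivable from the premises, so it does not yield O(a).
No other premise forces O(a). An ideal world satisfying every premise can still have a false, so O(a) is not derivable.

No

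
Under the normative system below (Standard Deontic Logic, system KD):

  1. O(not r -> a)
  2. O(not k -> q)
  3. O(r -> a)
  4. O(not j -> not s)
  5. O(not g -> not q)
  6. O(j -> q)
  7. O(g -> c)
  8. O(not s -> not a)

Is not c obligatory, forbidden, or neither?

Forbidden

By case analysis on not r: premise 1 gives O(not r -> a) and premise 3 gives O(r -> a), so O(a) either way.
Premise 8 is O(not s -> not a); contrapositively O(a -> s). Since O(a) holds, K gives O(s).
Premise 4, O(not j -> not s), contraposes to O(s -> j); with O(s) we get O(j).
With premise 6, O(j -> q), the K-axiom yields O(q).
The contrapositive of premise 5 (O(not g -> not q)) is O(q -> g), and O(q) is already established, so O(g).
From O(g) and premise 7, O(g -> c), we obtain O(c).
Premise 2 does not contribute to this derivation.
Thus O(c), which is F(not c): not c is forbidden.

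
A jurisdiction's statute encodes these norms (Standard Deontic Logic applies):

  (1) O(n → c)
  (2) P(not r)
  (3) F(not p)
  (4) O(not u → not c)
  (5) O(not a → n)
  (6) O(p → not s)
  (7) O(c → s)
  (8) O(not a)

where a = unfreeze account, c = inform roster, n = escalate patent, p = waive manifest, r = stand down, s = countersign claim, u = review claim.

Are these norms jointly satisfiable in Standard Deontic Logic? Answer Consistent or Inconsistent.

Premise 3, F(not p), is equivalent to O(p).
Premise 6 is O(p → not s); since O(p), deontic closure gives O(not s).
Premise 7, O(c → s), contraposes to O(not s → not c); with O(not s) we get O(not c).
Premise 1 is O(n → c); contrapositively O(not c → not n). Since O(not c) holds, K gives O(not n).
Premise 5, O(not a → n), contraposes to O(not n → a); with O(not n) we get O(a).
Yet premise 8 states O(not a).
We now have both O(a) and O(not a) — a is simultaneously obligatory and forbidden, violating the D-axiom.

Inconsistent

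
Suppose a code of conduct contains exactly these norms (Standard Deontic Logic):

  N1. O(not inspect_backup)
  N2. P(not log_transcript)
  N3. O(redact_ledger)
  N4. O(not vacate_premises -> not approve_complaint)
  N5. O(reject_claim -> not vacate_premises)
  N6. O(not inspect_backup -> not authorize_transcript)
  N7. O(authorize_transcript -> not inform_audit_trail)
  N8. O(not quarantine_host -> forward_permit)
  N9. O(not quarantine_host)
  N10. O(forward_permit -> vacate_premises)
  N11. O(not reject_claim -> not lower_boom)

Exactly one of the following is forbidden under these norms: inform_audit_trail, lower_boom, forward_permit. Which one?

Premise 9 gives O(not quarantine_host).
Premise 8 is O(not quarantine_host -> forward_permit); since O(not quarantine_host), deontic closure gives O(forward_permit).
From O(forward_permit) and premise 10, O(forward_permit -> vacate_premises), we obtain O(vacate_premises).
Premise 5 is O(reject_claim -> not vacate_premises); contrapositively O(vacate_premises -> not reject_claim). Since O(vacate_premises) holds, K gives O(not reject_claim).
Premise 11 is O(not reject_claim -> not lower_boom); since O(not reject_claim), deontic closure gives O(not lower_boom).
So O(not lower_boom) holds, i.e. lower_boom is forbidden. None of the other listed options is forbidden under the premises.

lower_boom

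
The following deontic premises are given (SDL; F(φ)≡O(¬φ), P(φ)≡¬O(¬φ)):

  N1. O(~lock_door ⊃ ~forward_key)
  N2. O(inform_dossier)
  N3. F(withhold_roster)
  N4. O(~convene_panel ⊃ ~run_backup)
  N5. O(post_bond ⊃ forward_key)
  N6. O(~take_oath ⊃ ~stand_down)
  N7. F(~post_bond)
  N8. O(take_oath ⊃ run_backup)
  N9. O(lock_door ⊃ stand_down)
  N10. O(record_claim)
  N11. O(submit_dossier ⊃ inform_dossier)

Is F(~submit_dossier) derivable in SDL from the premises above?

No

Premise 11 is O(submit_dossier ⊃ inform_dossier); even if O(inform_dossier) held, inferring O(submit_dossier) would be affirming the consequent — invalid.
No other premise forces O(submit_dossier). An ideal world satisfying every premise can still have ~submit_dossier true, so F(~submit_dossier) is not derivable.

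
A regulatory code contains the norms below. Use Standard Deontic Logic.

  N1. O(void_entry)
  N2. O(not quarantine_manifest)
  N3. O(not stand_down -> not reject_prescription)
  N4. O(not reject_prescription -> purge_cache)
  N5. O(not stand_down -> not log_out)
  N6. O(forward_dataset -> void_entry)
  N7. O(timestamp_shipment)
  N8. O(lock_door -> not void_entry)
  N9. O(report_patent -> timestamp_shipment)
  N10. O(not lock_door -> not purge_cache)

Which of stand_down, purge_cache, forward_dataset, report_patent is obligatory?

Premise 1 states O(void_entry) outright.
Premise 8, O(lock_door -> not void_entry), contraposes to O(void_entry -> not lock_door); with O(void_entry) we get O(not lock_door).
With premise 10, O(not lock_door -> not purge_cache), the K-axiom yields O(not purge_cache).
Premise 4 is O(not reject_prescription -> purge_cache); contrapositively O(not purge_cache -> reject_prescription). Since O(not purge_cache) holds, K gives O(reject_prescription).
Premise 3 is O(not stand_down -> not reject_prescription); contrapositively O(reject_prescription -> stand_down). Since O(reject_prescription) holds, K gives O(stand_down).
So O(stand_down) holds — stand_down is obligatory. None of the other listed options is made obligatory by any chain of premises.

stand_down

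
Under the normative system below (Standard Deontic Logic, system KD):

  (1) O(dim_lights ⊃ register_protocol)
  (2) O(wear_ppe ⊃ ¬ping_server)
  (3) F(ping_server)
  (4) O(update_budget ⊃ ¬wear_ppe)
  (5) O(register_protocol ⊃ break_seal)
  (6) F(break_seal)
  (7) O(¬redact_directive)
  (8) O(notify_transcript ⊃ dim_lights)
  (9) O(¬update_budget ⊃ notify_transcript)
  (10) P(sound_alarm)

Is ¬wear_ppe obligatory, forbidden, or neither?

Premise 6 is F(break_seal), i.e. O(¬break_seal).
The contrapositive of premise 5 (O(register_protocol ⊃ break_seal)) is O(¬break_seal ⊃ ¬register_protocol), and O(¬break_seal) is already established, so O(¬register_protocol).
The contrapositive of premise 1 (O(dim_lights ⊃ register_protocol)) is O(¬register_protocol ⊃ ¬dim_lights), and O(¬register_protocol) is already established, so O(¬dim_lights).
Premise 8 is O(notify_transcript ⊃ dim_lights); contrapositively O(¬dim_lights ⊃ ¬notify_transcript). Since O(¬dim_lights) holds, K gives O(¬notify_transcript).
Premise 9 is O(¬update_budget ⊃ notify_transcript); contrapositively O(¬notify_transcript ⊃ update_budget). Since O(¬notify_transcript) holds, K gives O(update_budget).
From O(update_budget) and premise 4, O(update_budget ⊃ ¬wear_ppe), we obtain O(¬wear_ppe).
Premises 2, 3, 7, 10 do not contribute to this derivation.
Hence ¬wear_ppe is obligatory.

Obligatory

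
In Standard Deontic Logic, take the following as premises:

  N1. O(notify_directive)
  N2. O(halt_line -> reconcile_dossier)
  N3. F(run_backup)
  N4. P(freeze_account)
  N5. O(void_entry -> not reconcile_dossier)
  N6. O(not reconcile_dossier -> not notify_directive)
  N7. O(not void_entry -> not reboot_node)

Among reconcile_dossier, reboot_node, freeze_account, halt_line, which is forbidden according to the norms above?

reboot_node

Premise 1 gives O(notify_directive).
Premise 6 is O(not reconcile_dossier -> not notify_directive); contrapositively O(notify_directive -> reconcile_dossier). Since O(notify_directive) holds, K gives O(reconcile_dossier).
Premise 5, O(void_entry -> not reconcile_dossier), contraposes to O(reconcile_dossier -> not void_entry); with O(reconcile_dossier) we get O(not void_entry).
From O(not void_entry) and premise 7, O(not void_entry -> not reboot_node), we obtain O(not reboot_node).
So O(not reboot_node) holds, i.e. reboot_node is forbidden. None of the other listed options is forbidden under the premises.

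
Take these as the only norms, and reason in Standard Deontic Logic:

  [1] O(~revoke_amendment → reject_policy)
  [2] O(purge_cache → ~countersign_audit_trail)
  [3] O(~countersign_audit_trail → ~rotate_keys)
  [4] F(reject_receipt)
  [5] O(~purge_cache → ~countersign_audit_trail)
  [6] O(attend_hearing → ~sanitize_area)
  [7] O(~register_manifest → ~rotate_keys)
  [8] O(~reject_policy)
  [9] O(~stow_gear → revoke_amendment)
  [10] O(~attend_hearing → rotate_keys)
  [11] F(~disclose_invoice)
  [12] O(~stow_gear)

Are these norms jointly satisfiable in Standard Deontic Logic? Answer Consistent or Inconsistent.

Premise 1 is O(~revoke_amendment → reject_policy), but O(~revoke_amendment) is not derivable from the premises, so it does not yield O(reject_policy).
So O(reject_policy) is not derivable, and the apparent clash with O(~reject_policy) does not arise.
A world satisfying every obligation exists (e.g. attend_hearing=true, countersign_audit_trail=false, disclose_invoice=true, purge_cache=false, register_manifest=false, reject_policy=false, reject_receipt=false, revoke_amendment=true, rotate_keys=false, sanitize_area=false, stow_gear=false); no atom is both obligatory and forbidden, so the set is consistent.

Consistent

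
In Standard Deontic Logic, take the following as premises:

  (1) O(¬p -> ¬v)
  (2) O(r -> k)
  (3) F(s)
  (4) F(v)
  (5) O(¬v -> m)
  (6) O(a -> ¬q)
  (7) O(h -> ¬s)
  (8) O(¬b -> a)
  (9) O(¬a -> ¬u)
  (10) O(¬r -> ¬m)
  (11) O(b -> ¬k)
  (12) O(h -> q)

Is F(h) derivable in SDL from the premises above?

Yes

F(v) at premise 4 means O(¬v).
From O(¬v) and premise 5, O(¬v -> m), we obtain O(m).
Premise 10, O(¬r -> ¬m), contraposes to O(m -> r); with O(m) we get O(r).
Premise 2 is O(r -> k); since O(r), deontic closure gives O(k).
The contrapositive of premise 11 (O(b -> ¬k)) is O(k -> ¬b), and O(k) is already established, so O(¬b).
With premise 8, O(¬b -> a), the K-axiom yields O(a).
Premise 6 is O(a -> ¬q); since O(a), deontic closure gives O(¬q).
Premise 12, O(h -> q), contraposes to O(¬q -> ¬h); with O(¬q) we get O(¬h).
Premises 1, 3, 7, 9 do not contribute to this derivation.
So O(¬h) holds, i.e. F(h). The claim follows.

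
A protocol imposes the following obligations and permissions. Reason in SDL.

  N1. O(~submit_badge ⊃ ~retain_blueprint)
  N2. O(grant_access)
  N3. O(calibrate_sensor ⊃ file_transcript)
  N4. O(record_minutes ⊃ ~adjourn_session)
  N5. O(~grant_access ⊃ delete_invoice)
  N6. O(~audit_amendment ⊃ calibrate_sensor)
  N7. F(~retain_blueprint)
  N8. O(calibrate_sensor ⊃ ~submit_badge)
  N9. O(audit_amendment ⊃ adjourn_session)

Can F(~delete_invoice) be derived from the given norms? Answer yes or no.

No

Premise 5 is O(~grant_access ⊃ delete_invoice), but O(~grant_access) is not derivable from the premises, so it does not yield O(delete_invoice).
No other premise forces O(delete_invoice). An ideal world satisfying every premise can still have ~delete_invoice true, so F(~delete_invoice) is not derivable.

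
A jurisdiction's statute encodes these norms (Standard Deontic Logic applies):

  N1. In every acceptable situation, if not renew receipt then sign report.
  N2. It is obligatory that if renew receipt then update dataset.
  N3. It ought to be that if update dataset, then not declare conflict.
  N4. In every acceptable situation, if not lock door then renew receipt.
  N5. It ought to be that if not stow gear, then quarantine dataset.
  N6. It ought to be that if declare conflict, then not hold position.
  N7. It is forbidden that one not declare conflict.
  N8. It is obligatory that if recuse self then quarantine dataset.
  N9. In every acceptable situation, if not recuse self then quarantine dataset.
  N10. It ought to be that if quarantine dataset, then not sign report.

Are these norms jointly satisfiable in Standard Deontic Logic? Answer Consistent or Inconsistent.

Inconsistent

By case analysis on recuse_self: premise 8 gives O(recuse_self → quarantine_dataset) and premise 9 gives O(¬recuse_self → quarantine_dataset), so O(quarantine_dataset) either way.
Applying K to premise 10 (O(quarantine_dataset → ¬sign_report)) and O(quarantine_dataset) yields O(¬sign_report).
Premise 1, O(¬renew_receipt → sign_report), contraposes to O(¬sign_report → renew_receipt); with O(¬sign_report) we get O(renew_receipt).
Premise 2 is O(renew_receipt → update_dataset); since O(renew_receipt), deontic closure gives O(update_dataset).
With premise 3, O(update_dataset → ¬declare_conflict), the K-axiom yields O(¬declare_conflict).
However, F(¬declare_conflict) at premise 7 amounts to O(declare_conflict).
We now have both O(¬declare_conflict) and O(declare_conflict) — declare_conflict is simultaneously obligatory and forbidden, violating the D-axiom.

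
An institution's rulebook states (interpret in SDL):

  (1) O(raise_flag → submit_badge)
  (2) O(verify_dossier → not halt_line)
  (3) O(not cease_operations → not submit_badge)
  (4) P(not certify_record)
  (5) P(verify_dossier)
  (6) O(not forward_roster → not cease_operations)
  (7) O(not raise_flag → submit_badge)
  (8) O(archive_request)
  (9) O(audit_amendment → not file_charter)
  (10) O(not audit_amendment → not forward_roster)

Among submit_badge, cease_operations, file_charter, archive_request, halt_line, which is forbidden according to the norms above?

Premises 1 and 7 cover both cases: O(raise_flag → submit_badge) and O(not raise_flag → submit_badge). Since raise_flag ∨ not raise_flag is a tautology, O(submit_badge) follows.
Premise 3, O(not cease_operations → not submit_badge), contraposes to O(submit_badge → cease_operations); with O(submit_badge) we get O(cease_operations).
Premise 6 is O(not forward_roster → not cease_operations); contrapositively O(cease_operations → forward_roster). Since O(cease_operations) holds, K gives O(forward_roster).
Premise 10 is O(not audit_amendment → not forward_roster); contrapositively O(forward_roster → audit_amendment). Since O(forward_roster) holds, K gives O(audit_amendment).
With premise 9, O(audit_amendment → not file_charter), the K-axiom yields O(not file_charter).
So O(not file_charter) holds, i.e. file_charter is forbidden. None of the other listed options is forbidden under the premises.

file_charter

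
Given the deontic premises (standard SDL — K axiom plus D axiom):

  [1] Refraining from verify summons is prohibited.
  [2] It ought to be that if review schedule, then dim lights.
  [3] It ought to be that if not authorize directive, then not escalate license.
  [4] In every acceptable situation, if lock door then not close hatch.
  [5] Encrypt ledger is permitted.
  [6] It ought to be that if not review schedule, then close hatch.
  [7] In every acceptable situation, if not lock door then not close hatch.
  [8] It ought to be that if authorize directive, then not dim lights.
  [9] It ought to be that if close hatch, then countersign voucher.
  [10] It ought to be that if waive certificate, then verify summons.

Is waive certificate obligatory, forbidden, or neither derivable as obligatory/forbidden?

Neither

Premise 10 is O(waive_certificate → verify_summons); even if O(verify_summons) held, inferring O(waive_certificate) would be affirming the consequent — invalid.
No premise or chain of K-axiom applications forces O(waive_certificate), and none forces O(¬waive_certificate). So waive_certificate is neither obligatory nor forbidden under these norms.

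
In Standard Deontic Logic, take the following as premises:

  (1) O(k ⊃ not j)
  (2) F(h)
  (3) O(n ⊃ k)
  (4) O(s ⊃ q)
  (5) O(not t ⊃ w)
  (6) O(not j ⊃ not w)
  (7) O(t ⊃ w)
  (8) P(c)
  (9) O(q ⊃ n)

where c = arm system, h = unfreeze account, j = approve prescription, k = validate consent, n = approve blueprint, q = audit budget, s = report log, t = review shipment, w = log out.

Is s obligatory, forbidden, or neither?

By case analysis on t: premise 7 gives O(t ⊃ w) and premise 5 gives O(not t ⊃ w), so O(w) either way.
Premise 6, O(not j ⊃ not w), contraposes to O(w ⊃ j); with O(w) we get O(j).
Premise 1, O(k ⊃ not j), contraposes to O(j ⊃ not k); with O(j) we get O(not k).
The contrapositive of premise 3 (O(n ⊃ k)) is O(not k ⊃ not n), and O(not k) is already established, so O(not n).
Premise 9 is O(q ⊃ n); contrapositively O(not n ⊃ not q). Since O(not n) holds, K gives O(not q).
Premise 4 is O(s ⊃ q); contrapositively O(not q ⊃ not s). Since O(not q) holds, K gives O(not s).
Premises 2, 8 do not contribute to this derivation.
Thus O(not s), which is F(s): s is forbidden.

Forbidden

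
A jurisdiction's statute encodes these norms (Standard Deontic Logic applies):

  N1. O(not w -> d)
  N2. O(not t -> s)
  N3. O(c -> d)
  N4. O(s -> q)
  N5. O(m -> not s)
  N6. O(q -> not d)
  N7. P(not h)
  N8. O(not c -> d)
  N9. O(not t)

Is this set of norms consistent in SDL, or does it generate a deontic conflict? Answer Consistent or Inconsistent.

Premises 3 and 8 cover both cases: O(c -> d) and O(not c -> d). Since c ∨ not c is a tautology, O(d) follows.
Premise 6, O(q -> not d), contraposes to O(d -> not q); with O(d) we get O(not q).
Premise 4, O(s -> q), contraposes to O(not q -> not s); with O(not q) we get O(not s).
Premise 2 is O(not t -> s); contrapositively O(not s -> t). Since O(not s) holds, K gives O(t).
But premise 9 directly asserts O(not t).
We now have both O(t) and O(not t) — t is simultaneously obligatory and forbidden, violating the D-axiom.

Inconsistent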